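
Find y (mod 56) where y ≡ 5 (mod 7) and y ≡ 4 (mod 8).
M = 7 × 8 = 56. M₁ = 8, y₁ ≡ 1 (mod 7). M₂ = 7, y₂ ≡ 7 (mod 8). y = 5×8×1 + 4×7×7 ≡ 12 (mod 56)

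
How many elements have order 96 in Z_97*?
Number of primitive roots mod 97 = φ(p-1) = φ(96) = 32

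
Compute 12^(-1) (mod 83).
Since 83 is prime, by Fermat 12^(-1) ≡ 12^{81} ≡ 7 (mod 83). Verify: 12 × 7 = 84 ≡ 1 (mod 83)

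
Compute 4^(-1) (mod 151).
Since 151 is prime, by Fermat 4^(-1) ≡ 4^{149} ≡ 38 (mod 151). Verify: 4 × 38 = 152 ≡ 1 (mod 151)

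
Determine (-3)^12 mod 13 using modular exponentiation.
Using Fermat: (-3)^{12} ≡ 1 (mod 13). 12 ≡ 0 (mod 12). So (-3)^{12} ≡ (-3)^{0} ≡ 1 (mod 13)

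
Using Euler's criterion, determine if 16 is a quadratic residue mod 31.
By Euler's criterion: 16^{15} ≡ 1 (mod 31). Since this equals 1, 16 is a QR.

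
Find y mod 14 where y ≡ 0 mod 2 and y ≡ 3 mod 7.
M = 2 × 7 = 14. M₁ = 7, y₁ ≡ 1 mod 2. M₂ = 2, y₂ ≡ 4 mod 7. y = 0×7×1 + 3×2×4 ≡ 10 mod 14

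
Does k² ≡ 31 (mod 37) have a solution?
By Euler's criterion: 31^{18} ≡ 36 (mod 37). Since this equals -1 (≡ 36), 31 is not a QR.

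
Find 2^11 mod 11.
Using Fermat: 2^{10} ≡ 1 mod 11. 11 ≡ 1 mod 10. So 2^{11} ≡ 2^{1} ≡ 2 mod 11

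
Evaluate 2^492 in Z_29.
Using Fermat: 2^{28} ≡ 1 mod 29. 492 ≡ 16 mod 28. So 2^{492} ≡ 2^{16} ≡ 25 mod 29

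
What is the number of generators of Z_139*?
There are φ(139-1) = φ(138) = 44 primitive roots modulo 139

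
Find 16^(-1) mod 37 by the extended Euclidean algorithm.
Extended GCD: 16(7) + 37(-3) = 1. So 16^(-1) ≡ 7 mod 37. Verify: 16 × 7 = 112 ≡ 1 mod 37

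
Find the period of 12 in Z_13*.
Powers of 12 mod 13: 12^1≡12, 12^2≡1. So the order of 12 is 2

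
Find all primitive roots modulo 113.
There are φ(112) = 48 primitive roots mod 113: {3, 5, 6, 10, 12, 17, 19, 20, 21, 23, 24, 27, 29, 33, 34, 37, 38, 39, 43, 45, 46, 47, 54, 55, 58, 59, 66, 67, 68, 70, 74, 75, 76, 79, 80, 84, 86, 89, 90, 92, 93, 94, 96, 101, 103, 107, 108, 110}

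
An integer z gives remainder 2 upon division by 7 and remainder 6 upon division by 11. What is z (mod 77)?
M = 7 × 11 = 77. M₁ = 11, y₁ ≡ 2 (mod 7). M₂ = 7, y₂ ≡ 8 (mod 11). z = 2×11×2 + 6×7×8 ≡ 72 (mod 77)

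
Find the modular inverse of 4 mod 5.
Since 5 is prime, by Fermat 4^(-1) ≡ 4^{3} ≡ 4 mod 5. Verify: 4 × 4 = 16 ≡ 1 mod 5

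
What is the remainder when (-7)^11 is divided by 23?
By repeated squaring (mod 23): (-7)^{1}≡16, (-7)^{2}≡3, (-7)^{4}≡9, (-7)^{8}≡12. Then (-7)^{11} = (-7)^{8+2+1} ≡ 12 × 3 × 16 ≡ 1 (mod 23)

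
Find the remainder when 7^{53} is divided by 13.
By Fermat: 7^{12} ≡ 1 mod 13. 53 = 4×12 + 5. So 7^{53} ≡ 7^{5} ≡ 11 mod 13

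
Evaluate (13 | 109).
(13/109) = 13^{54} mod 109 = -1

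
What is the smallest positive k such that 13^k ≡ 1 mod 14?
Powers of 13 mod 14: 13^1≡13, 13^2≡1. ord_14(13) = 2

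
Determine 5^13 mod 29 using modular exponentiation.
By repeated squaring (mod 29): 5^{1}≡5, 5^{2}≡25, 5^{4}≡16, 5^{8}≡24. Then 5^{13} = 5^{8+4+1} ≡ 24 × 16 × 5 ≡ 6 (mod 29)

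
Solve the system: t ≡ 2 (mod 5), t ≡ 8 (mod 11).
M = 5 × 11 = 55. M₁ = 11, y₁ ≡ 1 (mod 5). M₂ = 5, y₂ ≡ 9 (mod 11). t = 2×11×1 + 8×5×9 ≡ 52 (mod 55)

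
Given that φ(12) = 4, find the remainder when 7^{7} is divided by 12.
By Euler: 7^{4} ≡ 1 (mod 12) since gcd(7, 12) = 1. 7 = 1×4 + 3. So 7^{7} ≡ 7^{3} ≡ 7 (mod 12)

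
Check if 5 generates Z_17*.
ord_17(5) divides 16. For each prime q|16: 5^{8}≡16, none ≡ 1. So 5 has order 16 and is a primitive root mod 17.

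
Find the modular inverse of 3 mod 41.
Since 41 is prime, by Fermat 3^(-1) ≡ 3^{39} ≡ 14 (mod 41). Verify: 3 × 14 = 42 ≡ 1 (mod 41)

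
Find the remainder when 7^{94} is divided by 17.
By Fermat: 7^{16} ≡ 1 mod 17. 94 = 5×16 + 14. So 7^{94} ≡ 7^{14} ≡ 8 mod 17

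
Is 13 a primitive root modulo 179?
13^{89} ≡ 1 (mod 179) and 89 < 178, so ord_179(13) = 89 ≠ 178 and 13 is not a primitive root.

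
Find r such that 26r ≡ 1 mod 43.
Since 43 is prime, by Fermat 26^(-1) ≡ 26^{41} ≡ 5 mod 43. Verify: 26 × 5 = 130 ≡ 1 mod 43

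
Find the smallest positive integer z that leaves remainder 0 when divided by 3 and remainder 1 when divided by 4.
M = 3 × 4 = 12. M₁ = 4, y₁ ≡ 1 (mod 3). M₂ = 3, y₂ ≡ 3 (mod 4). z = 0×4×1 + 1×3×3 ≡ 9 (mod 12)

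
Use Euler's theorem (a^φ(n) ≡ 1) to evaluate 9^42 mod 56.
By Euler: 9^{24} ≡ 1 (mod 56) since gcd(9, 56) = 1. 42 = 1×24 + 18. So 9^{42} ≡ 9^{18} ≡ 1 (mod 56)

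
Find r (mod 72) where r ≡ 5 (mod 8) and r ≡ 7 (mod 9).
M = 8 × 9 = 72. M₁ = 9, y₁ ≡ 1 (mod 8). M₂ = 8, y₂ ≡ 8 (mod 9). r = 5×9×1 + 7×8×8 ≡ 61 (mod 72)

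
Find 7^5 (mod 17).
By repeated squaring (mod 17): 7^{1}≡7, 7^{2}≡15, 7^{4}≡4. Then 7^{5} = 7^{4+1} ≡ 4 × 7 ≡ 11 (mod 17)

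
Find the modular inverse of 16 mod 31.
Since 31 is prime, by Fermat 16^(-1) ≡ 16^{29} ≡ 2 (mod 31). Verify: 16 × 2 = 32 ≡ 1 (mod 31)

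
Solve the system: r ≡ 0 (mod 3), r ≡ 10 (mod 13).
M = 3 × 13 = 39. M₁ = 13, y₁ ≡ 1 (mod 3). M₂ = 3, y₂ ≡ 9 (mod 13). r = 0×13×1 + 10×3×9 ≡ 36 (mod 39)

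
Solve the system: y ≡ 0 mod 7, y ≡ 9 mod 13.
M = 7 × 13 = 91. M₁ = 13, y₁ ≡ 6 mod 7. M₂ = 7, y₂ ≡ 2 mod 13. y = 0×13×6 + 9×7×2 ≡ 35 mod 91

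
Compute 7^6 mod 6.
By repeated squaring (mod 6): 7^{1}≡1, 7^{2}≡1, 7^{4}≡1. Then 7^{6} = 7^{4+2} ≡ 1 × 1 ≡ 1 (mod 6)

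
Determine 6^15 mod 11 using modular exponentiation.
Using Fermat: 6^{10} ≡ 1 (mod 11). 15 ≡ 5 (mod 10). So 6^{15} ≡ 6^{5} ≡ 10 (mod 11)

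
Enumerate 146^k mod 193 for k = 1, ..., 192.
146^1, 146^2, ..., 146^{192} mod 193: [146, 86, 11, 62, 174, 121, 103, 177, 173, 168, 17, 166, 111, 187, 89, 63, 127, 14, 114, 46, 154, 96, 120, 150, 91, 162, 106, 36, 45, 8, 10, 109, 88, 110, 41, 3, 52, 65, 33, 186, 136, 170, 116, 145, 133, 118, 51, 112, 140, 175, 74, 189, 188, 42, 149, 138, 76, 95, 167, 64, 80, 100, 125, 108, 135, 24, 30, 134, 71, 137, 123, 9, 156, 2, 99, 172, 22, 124, 155, 49, 13, 161, 153, 143, 34, 139, 29, 181, 178, 126, 61, 28, 35, 92, 115, 192, 47, 107, 182, 131, 19, 72, 90, 16, 20, 25, 176, 27, 82, 6, 104, 130, 66, 179, 79, 147, 39, 97, 73, 43, 102, 31, 87, 157, 148, 185, 183, 84, 105, 83, 152, 190, 141, 128, 160, 7, 57, 23, 77, 48, 60, 75, 142, 81, 53, 18, 119, 4, 5, 151, 44, 55, 117, 98, 26, 129, 113, 93, 68, 85, 58, 169, 163, 59, 122, 56, 70, 184, 37, 191, 94, 21, 171, 69, 38, 144, 180, 32, 40, 50, 159, 54, 164, 12, 15, 67, 132, 165, 158, 101, 78, 1]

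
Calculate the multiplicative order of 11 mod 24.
Powers of 11 mod 24: 11^1≡11, 11^2≡1. So the order of 11 is 2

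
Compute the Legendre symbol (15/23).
(15/23) = 15^{11} mod 23 = -1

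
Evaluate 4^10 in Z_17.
By repeated squaring mod 17: 4^{1}≡4, 4^{2}≡16, 4^{4}≡1, 4^{8}≡1. Then 4^{10} = 4^{8+2} ≡ 1 × 16 ≡ 16 mod 17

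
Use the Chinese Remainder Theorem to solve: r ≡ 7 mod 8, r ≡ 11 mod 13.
M = 8 × 13 = 104. M₁ = 13, y₁ ≡ 5 mod 8. M₂ = 8, y₂ ≡ 5 mod 13. r = 7×13×5 + 11×8×5 ≡ 63 mod 104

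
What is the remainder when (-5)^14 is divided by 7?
Using Fermat: (-5)^{6} ≡ 1 mod 7. 14 ≡ 2 mod 6. So (-5)^{14} ≡ (-5)^{2} ≡ 4 mod 7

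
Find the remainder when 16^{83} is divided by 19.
By Fermat: 16^{18} ≡ 1 (mod 19). 83 = 4×18 + 11. So 16^{83} ≡ 16^{11} ≡ 9 (mod 19)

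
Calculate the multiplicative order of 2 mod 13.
Powers of 2 mod 13: 2^1≡2, 2^2≡4, 2^3≡8, 2^4≡3, 2^5≡6, 2^6≡12, 2^7≡11, 2^8≡9, 2^9≡5, 2^10≡10, 2^11≡7, 2^12≡1. ord_13(2) = 12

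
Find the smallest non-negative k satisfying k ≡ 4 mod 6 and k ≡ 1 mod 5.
M = 6 × 5 = 30. M₁ = 5, y₁ ≡ 5 mod 6. M₂ = 6, y₂ ≡ 1 mod 5. k = 4×5×5 + 1×6×1 ≡ 16 mod 30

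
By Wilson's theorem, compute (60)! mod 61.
By Wilson's theorem, (60)! ≡ -1 ≡ 60 mod 61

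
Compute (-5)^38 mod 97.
By repeated squaring mod 97: (-5)^{1}≡92, (-5)^{2}≡25, (-5)^{4}≡43, (-5)^{8}≡6, (-5)^{16}≡36, (-5)^{32}≡35. Then (-5)^{38} = (-5)^{32+4+2} ≡ 35 × 43 × 25 ≡ 86 mod 97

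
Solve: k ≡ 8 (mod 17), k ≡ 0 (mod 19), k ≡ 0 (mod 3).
M = 17 × 19 × 3 = 969. M₁ = 57, y₁ ≡ 3 (mod 17). M₂ = 51, y₂ ≡ 3 (mod 19). M₃ = 323, y₃ ≡ 2 (mod 3). k = 8×57×3 + 0×51×3 + 0×323×2 ≡ 399 (mod 969)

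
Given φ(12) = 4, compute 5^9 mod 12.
By Euler: 5^{4} ≡ 1 mod 12 since gcd(5, 12) = 1. 9 = 2×4 + 1. So 5^{9} ≡ 5^{1} ≡ 5 mod 12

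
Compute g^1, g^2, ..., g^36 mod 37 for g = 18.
18^1, 18^2, ..., 18^{36} mod 37: [18, 28, 23, 7, 15, 11, 13, 12, 31, 3, 17, 10, 32, 21, 8, 33, 2, 36, 19, 9, 14, 30, 22, 26, 24, 25, 6, 34, 20, 27, 5, 16, 29, 4, 35, 1]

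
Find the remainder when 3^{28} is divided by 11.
By Fermat: 3^{10} ≡ 1 mod 11. 28 = 2×10 + 8. So 3^{28} ≡ 3^{8} ≡ 5 mod 11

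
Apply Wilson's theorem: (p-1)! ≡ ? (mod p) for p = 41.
By Wilson's theorem, (40)! ≡ -1 ≡ 40 (mod 41)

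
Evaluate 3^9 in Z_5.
Using Fermat: 3^{4} ≡ 1 mod 5. 9 ≡ 1 mod 4. So 3^{9} ≡ 3^{1} ≡ 3 mod 5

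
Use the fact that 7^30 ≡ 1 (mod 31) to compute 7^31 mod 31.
By Fermat: 7^{30} ≡ 1 (mod 31). So 7^{31} = 7^{30} · 7^{1} ≡ 7^{1} ≡ 7 (mod 31)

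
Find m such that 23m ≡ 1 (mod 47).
Since 47 is prime, by Fermat 23^(-1) ≡ 23^{45} ≡ 45 (mod 47). Verify: 23 × 45 = 1035 ≡ 1 (mod 47)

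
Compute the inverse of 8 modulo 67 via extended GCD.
Extended GCD: 8(-25) + 67(3) = 1. So 8^(-1) ≡ -25 ≡ 42 mod 67. Verify: 8 × 42 = 336 ≡ 1 mod 67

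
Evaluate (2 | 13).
(2/13) = 2^{6} mod 13 = -1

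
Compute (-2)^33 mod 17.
Using Fermat: (-2)^{16} ≡ 1 (mod 17). 33 ≡ 1 (mod 16). So (-2)^{33} ≡ (-2)^{1} ≡ 15 (mod 17)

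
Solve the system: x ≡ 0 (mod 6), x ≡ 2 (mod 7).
M = 6 × 7 = 42. M₁ = 7, y₁ ≡ 1 (mod 6). M₂ = 6, y₂ ≡ 6 (mod 7). x = 0×7×1 + 2×6×6 ≡ 30 (mod 42)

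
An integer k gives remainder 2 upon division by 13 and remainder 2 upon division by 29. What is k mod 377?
M = 13 × 29 = 377. M₁ = 29, y₁ ≡ 9 mod 13. M₂ = 13, y₂ ≡ 9 mod 29. k = 2×29×9 + 2×13×9 ≡ 2 mod 377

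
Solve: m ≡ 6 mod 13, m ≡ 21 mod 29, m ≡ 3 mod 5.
M = 13 × 29 × 5 = 1885. M₁ = 145, y₁ ≡ 7 mod 13. M₂ = 65, y₂ ≡ 25 mod 29. M₃ = 377, y₃ ≡ 3 mod 5. m = 6×145×7 + 21×65×25 + 3×377×3 ≡ 253 mod 1885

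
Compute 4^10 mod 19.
By repeated squaring (mod 19): 4^{1}≡4, 4^{2}≡16, 4^{4}≡9, 4^{8}≡5. Then 4^{10} = 4^{8+2} ≡ 5 × 16 ≡ 4 (mod 19)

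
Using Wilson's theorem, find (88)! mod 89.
By Wilson's theorem, (88)! ≡ -1 ≡ 88 mod 89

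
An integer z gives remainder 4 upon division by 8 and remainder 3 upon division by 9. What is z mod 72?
M = 8 × 9 = 72. M₁ = 9, y₁ ≡ 1 mod 8. M₂ = 8, y₂ ≡ 8 mod 9. z = 4×9×1 + 3×8×8 ≡ 12 mod 72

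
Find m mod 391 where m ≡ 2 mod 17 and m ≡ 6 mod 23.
M = 17 × 23 = 391. M₁ = 23, y₁ ≡ 3 mod 17. M₂ = 17, y₂ ≡ 19 mod 23. m = 2×23×3 + 6×17×19 ≡ 121 mod 391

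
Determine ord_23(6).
Powers of 6 mod 23: 6^1≡6, 6^2≡13, 6^3≡9, 6^4≡8, 6^5≡2, 6^6≡12, 6^7≡3, 6^8≡18, 6^9≡16, 6^10≡4, 6^11≡1. Order = 11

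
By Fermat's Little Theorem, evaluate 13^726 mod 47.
By Fermat: 13^{46} ≡ 1 mod 47. 726 ≡ 36 mod 46. So 13^{726} ≡ 13^{36} ≡ 24 mod 47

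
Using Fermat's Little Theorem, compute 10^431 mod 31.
By Fermat: 10^{30} ≡ 1 (mod 31). 431 ≡ 11 (mod 30). So 10^{431} ≡ 10^{11} ≡ 19 (mod 31)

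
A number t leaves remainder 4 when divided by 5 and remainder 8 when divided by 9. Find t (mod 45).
M = 5 × 9 = 45. M₁ = 9, y₁ ≡ 4 (mod 5). M₂ = 5, y₂ ≡ 2 (mod 9). t = 4×9×4 + 8×5×2 ≡ 44 (mod 45)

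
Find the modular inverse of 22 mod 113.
Since 113 is prime, by Fermat 22^(-1) ≡ 22^{111} ≡ 36 mod 113. Verify: 22 × 36 = 792 ≡ 1 mod 113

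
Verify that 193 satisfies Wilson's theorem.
(192)! mod 193 = 192. Since this equals -1 mod 193, Wilson confirms 193 is prime.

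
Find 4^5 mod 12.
By repeated squaring mod 12: 4^{1}≡4, 4^{2}≡4, 4^{4}≡4. Then 4^{5} = 4^{4+1} ≡ 4 × 4 ≡ 4 mod 12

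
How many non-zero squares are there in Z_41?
The squaring map on Z_41* is 2-to-1, so there are (40)/2 = 20 QRs.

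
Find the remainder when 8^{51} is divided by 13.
By Fermat: 8^{12} ≡ 1 (mod 13). 51 = 4×12 + 3. So 8^{51} ≡ 8^{3} ≡ 5 (mod 13)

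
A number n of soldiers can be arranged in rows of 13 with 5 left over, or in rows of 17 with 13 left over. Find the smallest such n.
M = 13 × 17 = 221. M₁ = 17, y₁ ≡ 10 mod 13. M₂ = 13, y₂ ≡ 4 mod 17. n = 5×17×10 + 13×13×4 ≡ 200 mod 221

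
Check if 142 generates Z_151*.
142^{50} ≡ 1 mod 151 and 50 < 150, so ord_151(142) = 50 ≠ 150 and 142 is not a primitive root.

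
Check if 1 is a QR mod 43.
By Euler's criterion: 1^{21} ≡ 1 (mod 43). Since this equals 1, 1 is a QR.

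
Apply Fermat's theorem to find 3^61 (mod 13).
By Fermat: 3^{12} ≡ 1 (mod 13). 61 = 5×12 + 1. So 3^{61} ≡ 3^{1} ≡ 3 (mod 13)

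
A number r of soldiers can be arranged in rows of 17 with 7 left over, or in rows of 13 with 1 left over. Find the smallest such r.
M = 17 × 13 = 221. M₁ = 13, y₁ ≡ 4 mod 17. M₂ = 17, y₂ ≡ 10 mod 13. r = 7×13×4 + 1×17×10 ≡ 92 mod 221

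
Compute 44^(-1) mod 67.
Since 67 is prime, by Fermat 44^(-1) ≡ 44^{65} ≡ 32 mod 67. Verify: 44 × 32 = 1408 ≡ 1 mod 67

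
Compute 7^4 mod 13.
7^{4} = 2401 ≡ 9 (mod 13)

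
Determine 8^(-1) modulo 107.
Since 107 is prime, by Fermat 8^(-1) ≡ 8^{105} ≡ 67 mod 107. Verify: 8 × 67 = 536 ≡ 1 mod 107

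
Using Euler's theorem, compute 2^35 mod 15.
By Euler: 2^{8} ≡ 1 mod 15 since gcd(2, 15) = 1. 35 = 4×8 + 3. So 2^{35} ≡ 2^{3} ≡ 8 mod 15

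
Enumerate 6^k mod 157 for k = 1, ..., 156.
6^1, 6^2, ..., 6^{156} mod 157: [6, 36, 59, 40, 83, 27, 5, 30, 23, 138, 43, 101, 135, 25, 150, 115, 62, 58, 34, 47, 125, 122, 104, 153, 133, 13, 78, 154, 139, 49, 137, 37, 65, 76, 142, 67, 88, 57, 28, 11, 66, 82, 21, 126, 128, 140, 55, 16, 96, 105, 2, 12, 72, 118, 80, 9, 54, 10, 60, 46, 119, 86, 45, 113, 50, 143, 73, 124, 116, 68, 94, 93, 87, 51, 149, 109, 26, 156, 151, 121, 98, 117, 74, 130, 152, 127, 134, 19, 114, 56, 22, 132, 7, 42, 95, 99, 123, 110, 32, 35, 53, 4, 24, 144, 79, 3, 18, 108, 20, 120, 92, 81, 15, 90, 69, 100, 129, 146, 91, 75, 136, 31, 29, 17, 102, 141, 61, 52, 155, 145, 85, 39, 77, 148, 103, 147, 97, 111, 38, 71, 112, 44, 107, 14, 84, 33, 41, 89, 63, 64, 70, 106, 8, 48, 131, 1]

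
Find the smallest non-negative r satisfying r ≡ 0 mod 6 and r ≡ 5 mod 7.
M = 6 × 7 = 42. M₁ = 7, y₁ ≡ 1 mod 6. M₂ = 6, y₂ ≡ 6 mod 7. r = 0×7×1 + 5×6×6 ≡ 12 mod 42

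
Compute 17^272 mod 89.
Using Fermat: 17^{88} ≡ 1 (mod 89). 272 ≡ 8 (mod 88). So 17^{272} ≡ 17^{8} ≡ 8 (mod 89)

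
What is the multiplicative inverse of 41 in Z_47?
Since 47 is prime, by Fermat 41^(-1) ≡ 41^{45} ≡ 39 (mod 47). Verify: 41 × 39 = 1599 ≡ 1 (mod 47)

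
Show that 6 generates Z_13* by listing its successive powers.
6^1, 6^2, ..., 6^{12} mod 13: [6, 10, 8, 9, 2, 12, 7, 3, 5, 4, 11, 1]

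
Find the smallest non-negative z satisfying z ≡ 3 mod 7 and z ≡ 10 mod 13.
M = 7 × 13 = 91. M₁ = 13, y₁ ≡ 6 mod 7. M₂ = 7, y₂ ≡ 2 mod 13. z = 3×13×6 + 10×7×2 ≡ 10 mod 91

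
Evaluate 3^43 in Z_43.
Using Fermat: 3^{42} ≡ 1 (mod 43). 43 ≡ 1 (mod 42). So 3^{43} ≡ 3^{1} ≡ 3 (mod 43)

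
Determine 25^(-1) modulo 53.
Since 53 is prime, by Fermat 25^(-1) ≡ 25^{51} ≡ 17 mod 53. Verify: 25 × 17 = 425 ≡ 1 mod 53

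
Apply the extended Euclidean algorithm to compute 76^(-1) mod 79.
Extended GCD: 76(26) + 79(-25) = 1. So 76^(-1) ≡ 26 mod 79. Verify: 76 × 26 = 1976 ≡ 1 mod 79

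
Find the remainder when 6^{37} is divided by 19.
By Fermat: 6^{18} ≡ 1 mod 19. 37 = 2×18 + 1. So 6^{37} ≡ 6^{1} ≡ 6 mod 19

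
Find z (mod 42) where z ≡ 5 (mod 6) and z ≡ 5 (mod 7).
M = 6 × 7 = 42. M₁ = 7, y₁ ≡ 1 (mod 6). M₂ = 6, y₂ ≡ 6 (mod 7). z = 5×7×1 + 5×6×6 ≡ 5 (mod 42)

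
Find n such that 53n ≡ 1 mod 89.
Since 89 is prime, by Fermat 53^(-1) ≡ 53^{87} ≡ 42 mod 89. Verify: 53 × 42 = 2226 ≡ 1 mod 89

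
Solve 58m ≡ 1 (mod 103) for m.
Since 103 is prime, by Fermat 58^(-1) ≡ 58^{101} ≡ 16 (mod 103). Verify: 58 × 16 = 928 ≡ 1 (mod 103)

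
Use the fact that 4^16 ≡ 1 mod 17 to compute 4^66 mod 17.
By Fermat: 4^{16} ≡ 1 mod 17. 66 = 4×16 + 2. So 4^{66} ≡ 4^{2} ≡ 16 mod 17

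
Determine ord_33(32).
Powers of 32 mod 33: 32^1≡32, 32^2≡1. Order = 2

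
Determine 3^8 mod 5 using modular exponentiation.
Using Fermat: 3^{4} ≡ 1 (mod 5). 8 ≡ 0 (mod 4). So 3^{8} ≡ 3^{0} ≡ 1 (mod 5)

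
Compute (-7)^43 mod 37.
Using Fermat: (-7)^{36} ≡ 1 mod 37. 43 ≡ 7 mod 36. So (-7)^{43} ≡ (-7)^{7} ≡ 3 mod 37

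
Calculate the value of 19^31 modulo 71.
By repeated squaring mod 71: 19^{1}≡19, 19^{2}≡6, 19^{4}≡36, 19^{8}≡18, 19^{16}≡40. Then 19^{31} = 19^{16+8+4+2+1} ≡ 40 × 18 × 36 × 6 × 19 ≡ 2 mod 71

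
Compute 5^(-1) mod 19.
Since 19 is prime, by Fermat 5^(-1) ≡ 5^{17} ≡ 4 mod 19. Verify: 5 × 4 = 20 ≡ 1 mod 19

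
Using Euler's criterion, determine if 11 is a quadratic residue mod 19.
By Euler's criterion: 11^{9} ≡ 1 mod 19. Since this equals 1, 11 is a QR.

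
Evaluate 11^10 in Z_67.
By repeated squaring (mod 67): 11^{1}≡11, 11^{2}≡54, 11^{4}≡35, 11^{8}≡19. Then 11^{10} = 11^{8+2} ≡ 19 × 54 ≡ 21 (mod 67)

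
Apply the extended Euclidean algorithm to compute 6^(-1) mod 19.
Extended GCD: 6(-3) + 19(1) = 1. So 6^(-1) ≡ -3 ≡ 16 mod 19. Verify: 6 × 16 = 96 ≡ 1 mod 19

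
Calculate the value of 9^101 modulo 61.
Using Fermat: 9^{60} ≡ 1 (mod 61). 101 ≡ 41 (mod 60). So 9^{101} ≡ 9^{41} ≡ 9 (mod 61)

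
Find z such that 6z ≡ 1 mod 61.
Since 61 is prime, by Fermat 6^(-1) ≡ 6^{59} ≡ 51 mod 61. Verify: 6 × 51 = 306 ≡ 1 mod 61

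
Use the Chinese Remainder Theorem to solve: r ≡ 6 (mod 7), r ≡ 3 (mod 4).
M = 7 × 4 = 28. M₁ = 4, y₁ ≡ 2 (mod 7). M₂ = 7, y₂ ≡ 3 (mod 4). r = 6×4×2 + 3×7×3 ≡ 27 (mod 28)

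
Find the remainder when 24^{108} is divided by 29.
By Fermat: 24^{28} ≡ 1 mod 29. 108 = 3×28 + 24. So 24^{108} ≡ 24^{24} ≡ 20 mod 29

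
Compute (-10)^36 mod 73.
By repeated squaring (mod 73): (-10)^{1}≡63, (-10)^{2}≡27, (-10)^{4}≡72, (-10)^{8}≡1, (-10)^{16}≡1, (-10)^{32}≡1. Then (-10)^{36} = (-10)^{32+4} ≡ 1 × 72 ≡ 72 (mod 73)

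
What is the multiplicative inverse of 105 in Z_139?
Since 139 is prime, by Fermat 105^(-1) ≡ 105^{137} ≡ 94 (mod 139). Verify: 105 × 94 = 9870 ≡ 1 (mod 139)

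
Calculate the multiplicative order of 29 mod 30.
Powers of 29 mod 30: 29^1≡29, 29^2≡1. So the order of 29 is 2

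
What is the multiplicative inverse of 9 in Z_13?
Since 13 is prime, by Fermat 9^(-1) ≡ 9^{11} ≡ 3 mod 13. Verify: 9 × 3 = 27 ≡ 1 mod 13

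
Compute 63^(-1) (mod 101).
Since 101 is prime, by Fermat 63^(-1) ≡ 63^{99} ≡ 93 (mod 101). Verify: 63 × 93 = 5859 ≡ 1 (mod 101)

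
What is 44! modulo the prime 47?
(46)! = (44)! × (45) × (46) ≡ -1 (mod 47). So (44)! ≡ -1 × [(46)(45)]^(-1) ≡ 23 (mod 47)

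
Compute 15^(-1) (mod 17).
Since 17 is prime, by Fermat 15^(-1) ≡ 15^{15} ≡ 8 (mod 17). Verify: 15 × 8 = 120 ≡ 1 (mod 17)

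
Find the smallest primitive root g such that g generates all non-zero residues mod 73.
g = 5. For each prime q|72: 5^{36}≡72, 5^{24}≡8, none ≡ 1, so ord_73(5) = 72 and 5 is a primitive root.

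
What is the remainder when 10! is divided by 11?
By Wilson's theorem, (10)! ≡ -1 ≡ 10 (mod 11)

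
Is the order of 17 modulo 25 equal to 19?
Powers of 17 mod 25: 17^1≡17, 17^2≡14, 17^3≡13, 17^4≡21, 17^5≡7, 17^6≡19, 17^7≡23, 17^8≡16, 17^9≡22, 17^10≡24, 17^11≡8, 17^12≡11, 17^13≡12, 17^14≡4, 17^15≡18, 17^16≡6, 17^17≡2, 17^18≡9, 17^19≡3, 17^20≡1. 17^19≡3≢1, so ord ≠ 19. No, the actual order is 20.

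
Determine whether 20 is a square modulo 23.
By Euler's criterion: 20^{11} ≡ 22 mod 23. Since this equals -1 (≡ 22), 20 is not a QR.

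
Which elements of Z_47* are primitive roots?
There are φ(46) = 22 primitive roots mod 47: {5, 10, 11, 13, 15, 19, 20, 22, 23, 26, 29, 30, 31, 33, 35, 38, 39, 40, 41, 43, 44, 45}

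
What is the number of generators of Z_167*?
Number of primitive roots mod 167 = φ(p-1) = φ(166) = 82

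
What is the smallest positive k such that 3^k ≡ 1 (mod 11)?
Powers of 3 mod 11: 3^1≡3, 3^2≡9, 3^3≡5, 3^4≡4, 3^5≡1. So the order of 3 is 5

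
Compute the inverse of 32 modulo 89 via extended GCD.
Extended GCD: 32(-25) + 89(9) = 1. So 32^(-1) ≡ -25 ≡ 64 (mod 89). Verify: 32 × 64 = 2048 ≡ 1 (mod 89)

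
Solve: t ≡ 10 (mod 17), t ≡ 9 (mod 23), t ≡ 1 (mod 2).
M = 17 × 23 × 2 = 782. M₁ = 46, y₁ ≡ 10 (mod 17). M₂ = 34, y₂ ≡ 21 (mod 23). M₃ = 391, y₃ ≡ 1 (mod 2). t = 10×46×10 + 9×34×21 + 1×391×1 ≡ 469 (mod 782)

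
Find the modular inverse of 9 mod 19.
Since 19 is prime, by Fermat 9^(-1) ≡ 9^{17} ≡ 17 (mod 19). Verify: 9 × 17 = 153 ≡ 1 (mod 19)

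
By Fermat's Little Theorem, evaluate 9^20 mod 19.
By Fermat: 9^{18} ≡ 1 mod 19. So 9^{20} = 9^{18} · 9^{2} ≡ 9^{2} ≡ 5 mod 19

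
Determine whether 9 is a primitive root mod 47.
9^{23} ≡ 1 (mod 47) and 23 < 46, so ord_47(9) = 23 ≠ 46 and 9 is not a primitive root.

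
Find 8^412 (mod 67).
Using Fermat: 8^{66} ≡ 1 (mod 67). 412 ≡ 16 (mod 66). So 8^{412} ≡ 8^{16} ≡ 62 (mod 67)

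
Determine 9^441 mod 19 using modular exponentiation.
Using Fermat: 9^{18} ≡ 1 mod 19. 441 ≡ 9 mod 18. So 9^{441} ≡ 9^{9} ≡ 1 mod 19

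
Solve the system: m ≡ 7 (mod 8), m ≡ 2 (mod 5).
M = 8 × 5 = 40. M₁ = 5, y₁ ≡ 5 (mod 8). M₂ = 8, y₂ ≡ 2 (mod 5). m = 7×5×5 + 2×8×2 ≡ 7 (mod 40)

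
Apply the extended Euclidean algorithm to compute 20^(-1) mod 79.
Extended GCD: 20(4) + 79(-1) = 1. So 20^(-1) ≡ 4 (mod 79). Verify: 20 × 4 = 80 ≡ 1 (mod 79)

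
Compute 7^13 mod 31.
By repeated squaring mod 31: 7^{1}≡7, 7^{2}≡18, 7^{4}≡14, 7^{8}≡10. Then 7^{13} = 7^{8+4+1} ≡ 10 × 14 × 7 ≡ 19 mod 31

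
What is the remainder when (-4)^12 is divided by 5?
Using Fermat: (-4)^{4} ≡ 1 mod 5. 12 ≡ 0 mod 4. So (-4)^{12} ≡ (-4)^{0} ≡ 1 mod 5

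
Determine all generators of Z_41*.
There are φ(40) = 16 primitive roots mod 41: {6, 7, 11, 12, 13, 15, 17, 19, 22, 24, 26, 28, 29, 30, 34, 35}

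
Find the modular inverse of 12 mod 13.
Since 13 is prime, by Fermat 12^(-1) ≡ 12^{11} ≡ 12 (mod 13). Verify: 12 × 12 = 144 ≡ 1 (mod 13)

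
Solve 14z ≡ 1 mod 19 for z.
Since 19 is prime, by Fermat 14^(-1) ≡ 14^{17} ≡ 15 mod 19. Verify: 14 × 15 = 210 ≡ 1 mod 19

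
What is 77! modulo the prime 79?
(78)! = (77)! × (78) ≡ -1 mod 79. So (77)! ≡ -1 × (78)^(-1) ≡ (-1)×(-1) = 1 mod 79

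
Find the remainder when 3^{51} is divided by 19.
By Fermat: 3^{18} ≡ 1 (mod 19). 51 = 2×18 + 15. So 3^{51} ≡ 3^{15} ≡ 12 (mod 19)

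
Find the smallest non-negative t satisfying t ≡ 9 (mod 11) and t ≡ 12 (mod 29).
M = 11 × 29 = 319. M₁ = 29, y₁ ≡ 8 (mod 11). M₂ = 11, y₂ ≡ 8 (mod 29). t = 9×29×8 + 12×11×8 ≡ 273 (mod 319)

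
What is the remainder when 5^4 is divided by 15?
5^{4} = 625 ≡ 10 (mod 15)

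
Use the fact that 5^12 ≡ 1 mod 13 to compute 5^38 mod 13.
By Fermat: 5^{12} ≡ 1 mod 13. 38 = 3×12 + 2. So 5^{38} ≡ 5^{2} ≡ 12 mod 13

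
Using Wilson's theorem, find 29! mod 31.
(30)! = (29)! × (30) ≡ -1 (mod 31). So (29)! ≡ -1 × (30)^(-1) ≡ (-1)×(-1) = 1 (mod 31)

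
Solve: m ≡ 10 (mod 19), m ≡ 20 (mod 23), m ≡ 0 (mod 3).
M = 19 × 23 × 3 = 1311. M₁ = 69, y₁ ≡ 8 (mod 19). M₂ = 57, y₂ ≡ 21 (mod 23). M₃ = 437, y₃ ≡ 2 (mod 3). m = 10×69×8 + 20×57×21 + 0×437×2 ≡ 618 (mod 1311)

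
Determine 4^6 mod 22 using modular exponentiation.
By repeated squaring mod 22: 4^{1}≡4, 4^{2}≡16, 4^{4}≡14. Then 4^{6} = 4^{4+2} ≡ 14 × 16 ≡ 4 mod 22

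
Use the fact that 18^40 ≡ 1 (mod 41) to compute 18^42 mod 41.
By Fermat: 18^{40} ≡ 1 (mod 41). So 18^{42} = 18^{40} · 18^{2} ≡ 18^{2} ≡ 37 (mod 41)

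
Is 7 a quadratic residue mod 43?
By Euler's criterion: 7^{21} ≡ 42 mod 43. Since this equals -1 (≡ 42), 7 is not a QR.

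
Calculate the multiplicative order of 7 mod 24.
Powers of 7 mod 24: 7^1≡7, 7^2≡1. So the order of 7 is 2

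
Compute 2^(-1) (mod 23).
Since 23 is prime, by Fermat 2^(-1) ≡ 2^{21} ≡ 12 (mod 23). Verify: 2 × 12 = 24 ≡ 1 (mod 23)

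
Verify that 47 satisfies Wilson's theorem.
(46)! mod 47 = 46. Since this equals -1 (mod 47), Wilson confirms 47 is prime.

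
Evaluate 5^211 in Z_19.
Using Fermat: 5^{18} ≡ 1 (mod 19). 211 ≡ 13 (mod 18). So 5^{211} ≡ 5^{13} ≡ 17 (mod 19)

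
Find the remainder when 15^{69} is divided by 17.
By Fermat: 15^{16} ≡ 1 mod 17. 69 = 4×16 + 5. So 15^{69} ≡ 15^{5} ≡ 2 mod 17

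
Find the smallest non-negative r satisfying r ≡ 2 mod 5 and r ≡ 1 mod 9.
M = 5 × 9 = 45. M₁ = 9, y₁ ≡ 4 mod 5. M₂ = 5, y₂ ≡ 2 mod 9. r = 2×9×4 + 1×5×2 ≡ 37 mod 45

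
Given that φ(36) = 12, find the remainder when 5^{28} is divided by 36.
By Euler: 5^{12} ≡ 1 (mod 36) since gcd(5, 36) = 1. 28 = 2×12 + 4. So 5^{28} ≡ 5^{4} ≡ 13 (mod 36)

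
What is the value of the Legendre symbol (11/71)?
(11/71) = 11^{35} mod 71 = -1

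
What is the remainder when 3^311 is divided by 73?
Using Fermat: 3^{72} ≡ 1 mod 73. 311 ≡ 23 mod 72. So 3^{311} ≡ 3^{23} ≡ 49 mod 73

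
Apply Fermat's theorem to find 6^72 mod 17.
By Fermat: 6^{16} ≡ 1 mod 17. 72 = 4×16 + 8. So 6^{72} ≡ 6^{8} ≡ 16 mod 17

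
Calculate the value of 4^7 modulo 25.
By repeated squaring (mod 25): 4^{1}≡4, 4^{2}≡16, 4^{4}≡6. Then 4^{7} = 4^{4+2+1} ≡ 6 × 16 × 4 ≡ 9 (mod 25)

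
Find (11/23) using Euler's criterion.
(11/23) = 11^{11} mod 23 = -1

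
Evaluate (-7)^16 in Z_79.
By repeated squaring mod 79: (-7)^{1}≡72, (-7)^{2}≡49, (-7)^{4}≡31, (-7)^{8}≡13, (-7)^{16}≡11. So (-7)^{16} ≡ 11 mod 79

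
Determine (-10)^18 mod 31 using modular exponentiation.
By repeated squaring mod 31: (-10)^{1}≡21, (-10)^{2}≡7, (-10)^{4}≡18, (-10)^{8}≡14, (-10)^{16}≡10. Then (-10)^{18} = (-10)^{16+2} ≡ 10 × 7 ≡ 8 mod 31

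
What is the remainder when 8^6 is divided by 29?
By repeated squaring mod 29: 8^{1}≡8, 8^{2}≡6, 8^{4}≡7. Then 8^{6} = 8^{4+2} ≡ 7 × 6 ≡ 13 mod 29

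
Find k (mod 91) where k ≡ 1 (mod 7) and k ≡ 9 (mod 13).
M = 7 × 13 = 91. M₁ = 13, y₁ ≡ 6 (mod 7). M₂ = 7, y₂ ≡ 2 (mod 13). k = 1×13×6 + 9×7×2 ≡ 22 (mod 91)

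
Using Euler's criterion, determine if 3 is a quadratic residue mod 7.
By Euler's criterion: 3^{3} ≡ 6 mod 7. Since this equals -1 (≡ 6), 3 is not a QR.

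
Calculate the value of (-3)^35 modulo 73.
By repeated squaring mod 73: (-3)^{1}≡70, (-3)^{2}≡9, (-3)^{4}≡8, (-3)^{8}≡64, (-3)^{16}≡8, (-3)^{32}≡64. Then (-3)^{35} = (-3)^{32+2+1} ≡ 64 × 9 × 70 ≡ 24 mod 73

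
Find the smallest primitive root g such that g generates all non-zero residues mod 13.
g = 2. For each prime q|12: 2^{6}≡12, 2^{4}≡3, none ≡ 1, so ord_13(2) = 12 and 2 is a primitive root.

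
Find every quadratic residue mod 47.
Squares in Z_47*: {1, 2, 3, 4, 6, 7, 8, 9, 12, 14, 16, 17, 18, 21, 24, 25, 27, 28, 32, 34, 36, 37, 42}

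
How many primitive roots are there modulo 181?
Number of primitive roots mod 181 = φ(p-1) = φ(180) = 48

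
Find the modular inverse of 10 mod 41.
Since 41 is prime, by Fermat 10^(-1) ≡ 10^{39} ≡ 37 (mod 41). Verify: 10 × 37 = 370 ≡ 1 (mod 41)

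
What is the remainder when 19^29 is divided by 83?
By repeated squaring (mod 83): 19^{1}≡19, 19^{2}≡29, 19^{4}≡11, 19^{8}≡38, 19^{16}≡33. Then 19^{29} = 19^{16+8+4+1} ≡ 33 × 38 × 11 × 19 ≡ 55 (mod 83)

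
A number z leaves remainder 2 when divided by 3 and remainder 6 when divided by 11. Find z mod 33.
M = 3 × 11 = 33. M₁ = 11, y₁ ≡ 2 mod 3. M₂ = 3, y₂ ≡ 4 mod 11. z = 2×11×2 + 6×3×4 ≡ 17 mod 33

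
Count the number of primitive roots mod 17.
There are φ(17-1) = φ(16) = 8 primitive roots modulo 17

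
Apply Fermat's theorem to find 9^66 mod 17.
By Fermat: 9^{16} ≡ 1 mod 17. 66 = 4×16 + 2. So 9^{66} ≡ 9^{2} ≡ 13 mod 17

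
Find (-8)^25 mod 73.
By repeated squaring mod 73: (-8)^{1}≡65, (-8)^{2}≡64, (-8)^{4}≡8, (-8)^{8}≡64, (-8)^{16}≡8. Then (-8)^{25} = (-8)^{16+8+1} ≡ 8 × 64 × 65 ≡ 65 mod 73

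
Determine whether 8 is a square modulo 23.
By Euler's criterion: 8^{11} ≡ 1 (mod 23). Since this equals 1, 8 is a QR.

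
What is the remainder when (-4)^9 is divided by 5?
Using Fermat: (-4)^{4} ≡ 1 mod 5. 9 ≡ 1 mod 4. So (-4)^{9} ≡ (-4)^{1} ≡ 1 mod 5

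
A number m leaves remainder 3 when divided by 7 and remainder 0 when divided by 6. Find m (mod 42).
M = 7 × 6 = 42. M₁ = 6, y₁ ≡ 6 (mod 7). M₂ = 7, y₂ ≡ 1 (mod 6). m = 3×6×6 + 0×7×1 ≡ 24 (mod 42)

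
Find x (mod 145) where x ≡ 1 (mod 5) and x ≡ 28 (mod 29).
M = 5 × 29 = 145. M₁ = 29, y₁ ≡ 4 (mod 5). M₂ = 5, y₂ ≡ 6 (mod 29). x = 1×29×4 + 28×5×6 ≡ 86 (mod 145)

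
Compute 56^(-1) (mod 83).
Since 83 is prime, by Fermat 56^(-1) ≡ 56^{81} ≡ 43 (mod 83). Verify: 56 × 43 = 2408 ≡ 1 (mod 83)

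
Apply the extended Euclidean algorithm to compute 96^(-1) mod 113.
Extended GCD: 96(-20) + 113(17) = 1. So 96^(-1) ≡ -20 ≡ 93 mod 113. Verify: 96 × 93 = 8928 ≡ 1 mod 113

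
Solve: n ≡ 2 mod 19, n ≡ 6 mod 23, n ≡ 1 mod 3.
M = 19 × 23 × 3 = 1311. M₁ = 69, y₁ ≡ 8 mod 19. M₂ = 57, y₂ ≡ 21 mod 23. M₃ = 437, y₃ ≡ 2 mod 3. n = 2×69×8 + 6×57×21 + 1×437×2 ≡ 1294 mod 1311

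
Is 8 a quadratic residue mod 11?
By Euler's criterion: 8^{5} ≡ 10 mod 11. Since this equals -1 (≡ 10), 8 is not a QR.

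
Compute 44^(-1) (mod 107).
Since 107 is prime, by Fermat 44^(-1) ≡ 44^{105} ≡ 90 (mod 107). Verify: 44 × 90 = 3960 ≡ 1 (mod 107)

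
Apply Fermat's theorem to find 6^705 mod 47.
By Fermat: 6^{46} ≡ 1 mod 47. 705 ≡ 15 mod 46. So 6^{705} ≡ 6^{15} ≡ 2 mod 47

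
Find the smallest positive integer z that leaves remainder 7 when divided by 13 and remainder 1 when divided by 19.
M = 13 × 19 = 247. M₁ = 19, y₁ ≡ 11 (mod 13). M₂ = 13, y₂ ≡ 3 (mod 19). z = 7×19×11 + 1×13×3 ≡ 20 (mod 247)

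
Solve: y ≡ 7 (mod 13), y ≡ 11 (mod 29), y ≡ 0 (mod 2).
M = 13 × 29 × 2 = 754. M₁ = 58, y₁ ≡ 11 (mod 13). M₂ = 26, y₂ ≡ 19 (mod 29). M₃ = 377, y₃ ≡ 1 (mod 2). y = 7×58×11 + 11×26×19 + 0×377×1 ≡ 98 (mod 754)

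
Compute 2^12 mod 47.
By repeated squaring mod 47: 2^{1}≡2, 2^{2}≡4, 2^{4}≡16, 2^{8}≡21. Then 2^{12} = 2^{8+4} ≡ 21 × 16 ≡ 7 mod 47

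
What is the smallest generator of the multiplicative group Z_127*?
g = 3. Powers: [3, 9, 27, 81, 116, 94, 28, ...] generates all 126 non-zero residues.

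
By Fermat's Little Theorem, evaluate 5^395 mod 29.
By Fermat: 5^{28} ≡ 1 (mod 29). 395 ≡ 3 (mod 28). So 5^{395} ≡ 5^{3} ≡ 9 (mod 29)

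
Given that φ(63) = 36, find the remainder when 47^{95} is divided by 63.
By Euler: 47^{36} ≡ 1 (mod 63) since gcd(47, 63) = 1. 95 = 2×36 + 23. So 47^{95} ≡ 47^{23} ≡ 59 (mod 63)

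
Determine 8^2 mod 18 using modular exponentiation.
8^{2} = 64 ≡ 10 mod 18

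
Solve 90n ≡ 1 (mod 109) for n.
Since 109 is prime, by Fermat 90^(-1) ≡ 90^{107} ≡ 86 (mod 109). Verify: 90 × 86 = 7740 ≡ 1 (mod 109)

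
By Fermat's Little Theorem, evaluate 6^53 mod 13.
By Fermat: 6^{12} ≡ 1 mod 13. 53 = 4×12 + 5. So 6^{53} ≡ 6^{5} ≡ 2 mod 13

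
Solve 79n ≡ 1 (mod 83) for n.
Since 83 is prime, by Fermat 79^(-1) ≡ 79^{81} ≡ 62 (mod 83). Verify: 79 × 62 = 4898 ≡ 1 (mod 83)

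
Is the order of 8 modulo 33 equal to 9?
Powers of 8 mod 33: 8^1≡8, 8^2≡31, 8^3≡17, 8^4≡4, 8^5≡32, 8^6≡25, 8^7≡2, 8^8≡16, 8^9≡29, 8^10≡1. 8^9≡29≢1, so ord ≠ 9. No, the actual order is 10.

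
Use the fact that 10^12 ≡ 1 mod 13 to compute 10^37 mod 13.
By Fermat: 10^{12} ≡ 1 mod 13. 37 = 3×12 + 1. So 10^{37} ≡ 10^{1} ≡ 10 mod 13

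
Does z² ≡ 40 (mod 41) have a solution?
By Euler's criterion: 40^{20} ≡ 1 (mod 41). Since this equals 1, 40 is a QR.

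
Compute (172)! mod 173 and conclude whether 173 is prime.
(172)! mod 173 = 172. Since 172 ≡ -1 (mod 173), 173 is prime.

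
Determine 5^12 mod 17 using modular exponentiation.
By repeated squaring mod 17: 5^{1}≡5, 5^{2}≡8, 5^{4}≡13, 5^{8}≡16. Then 5^{12} = 5^{8+4} ≡ 16 × 13 ≡ 4 mod 17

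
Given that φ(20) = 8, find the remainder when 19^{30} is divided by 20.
By Euler: 19^{8} ≡ 1 (mod 20) since gcd(19, 20) = 1. 30 = 3×8 + 6. So 19^{30} ≡ 19^{6} ≡ 1 (mod 20)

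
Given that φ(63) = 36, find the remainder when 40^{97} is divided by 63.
By Euler: 40^{36} ≡ 1 (mod 63) since gcd(40, 63) = 1. 97 = 2×36 + 25. So 40^{97} ≡ 40^{25} ≡ 40 (mod 63)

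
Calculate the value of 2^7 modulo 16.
By repeated squaring (mod 16): 2^{1}≡2, 2^{2}≡4, 2^{4}≡0. Then 2^{7} = 2^{4+2+1} ≡ 0 × 4 × 2 ≡ 0 (mod 16)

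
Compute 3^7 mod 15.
By repeated squaring (mod 15): 3^{1}≡3, 3^{2}≡9, 3^{4}≡6. Then 3^{7} = 3^{4+2+1} ≡ 6 × 9 × 3 ≡ 12 (mod 15)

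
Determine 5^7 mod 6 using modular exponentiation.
By repeated squaring mod 6: 5^{1}≡5, 5^{2}≡1, 5^{4}≡1. Then 5^{7} = 5^{4+2+1} ≡ 1 × 1 × 5 ≡ 5 mod 6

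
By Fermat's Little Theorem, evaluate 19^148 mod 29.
By Fermat: 19^{28} ≡ 1 (mod 29). 148 ≡ 8 (mod 28). So 19^{148} ≡ 19^{8} ≡ 25 (mod 29)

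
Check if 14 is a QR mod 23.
By Euler's criterion: 14^{11} ≡ 22 mod 23. Since this equals -1 (≡ 22), 14 is not a QR.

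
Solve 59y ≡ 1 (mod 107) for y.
Since 107 is prime, by Fermat 59^(-1) ≡ 59^{105} ≡ 78 (mod 107). Verify: 59 × 78 = 4602 ≡ 1 (mod 107)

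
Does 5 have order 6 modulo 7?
ord_7(5) divides 6. For each prime q|6: 5^{3}≡6, 5^{2}≡4, none ≡ 1. So 5 has order 6 and is a primitive root mod 7.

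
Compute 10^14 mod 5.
By repeated squaring mod 5: 10^{1}≡0, 10^{2}≡0, 10^{4}≡0, 10^{8}≡0. Then 10^{14} = 10^{8+4+2} ≡ 0 × 0 × 0 ≡ 0 mod 5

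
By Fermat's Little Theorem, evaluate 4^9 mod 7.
By Fermat: 4^{6} ≡ 1 (mod 7). So 4^{9} = 4^{6} · 4^{3} ≡ 4^{3} ≡ 1 (mod 7)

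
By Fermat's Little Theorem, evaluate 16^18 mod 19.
By Fermat's Little Theorem, 16^{18} ≡ 1 mod 19 since 19 is prime and gcd(16, 19) = 1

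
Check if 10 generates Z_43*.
10^{21} ≡ 1 mod 43 and 21 < 42, so ord_43(10) = 21 ≠ 42 and 10 is not a primitive root.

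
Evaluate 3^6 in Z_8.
By repeated squaring mod 8: 3^{1}≡3, 3^{2}≡1, 3^{4}≡1. Then 3^{6} = 3^{4+2} ≡ 1 × 1 ≡ 1 mod 8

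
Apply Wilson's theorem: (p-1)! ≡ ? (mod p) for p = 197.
By Wilson's theorem, (196)! ≡ -1 ≡ 196 mod 197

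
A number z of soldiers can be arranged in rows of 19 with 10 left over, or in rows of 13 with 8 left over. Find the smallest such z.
M = 19 × 13 = 247. M₁ = 13, y₁ ≡ 3 mod 19. M₂ = 19, y₂ ≡ 11 mod 13. z = 10×13×3 + 8×19×11 ≡ 86 mod 247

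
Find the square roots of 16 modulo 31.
The square roots of 16 mod 31 are 4 and 27. Verify: 4² = 16 ≡ 16 mod 31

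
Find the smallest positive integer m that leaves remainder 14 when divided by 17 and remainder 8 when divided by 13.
M = 17 × 13 = 221. M₁ = 13, y₁ ≡ 4 mod 17. M₂ = 17, y₂ ≡ 10 mod 13. m = 14×13×4 + 8×17×10 ≡ 99 mod 221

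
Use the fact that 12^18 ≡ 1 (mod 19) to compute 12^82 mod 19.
By Fermat: 12^{18} ≡ 1 (mod 19). 82 = 4×18 + 10. So 12^{82} ≡ 12^{10} ≡ 7 (mod 19)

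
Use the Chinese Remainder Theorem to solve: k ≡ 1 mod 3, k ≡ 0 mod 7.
M = 3 × 7 = 21. M₁ = 7, y₁ ≡ 1 mod 3. M₂ = 3, y₂ ≡ 5 mod 7. k = 1×7×1 + 0×3×5 ≡ 7 mod 21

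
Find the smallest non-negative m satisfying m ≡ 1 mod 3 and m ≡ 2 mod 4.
M = 3 × 4 = 12. M₁ = 4, y₁ ≡ 1 mod 3. M₂ = 3, y₂ ≡ 3 mod 4. m = 1×4×1 + 2×3×3 ≡ 10 mod 12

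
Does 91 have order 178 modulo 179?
ord_179(91) divides 178. For each prime q|178: 91^{89}≡178, 91^{2}≡47, none ≡ 1. So 91 has order 178 and is a primitive root mod 179.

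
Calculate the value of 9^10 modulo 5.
Using Fermat: 9^{4} ≡ 1 (mod 5). 10 ≡ 2 (mod 4). So 9^{10} ≡ 9^{2} ≡ 1 (mod 5)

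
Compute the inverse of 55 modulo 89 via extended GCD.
Extended GCD: 55(34) + 89(-21) = 1. So 55^(-1) ≡ 34 (mod 89). Verify: 55 × 34 = 1870 ≡ 1 (mod 89)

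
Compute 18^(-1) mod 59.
Since 59 is prime, by Fermat 18^(-1) ≡ 18^{57} ≡ 23 mod 59. Verify: 18 × 23 = 414 ≡ 1 mod 59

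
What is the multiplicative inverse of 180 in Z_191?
Since 191 is prime, by Fermat 180^(-1) ≡ 180^{189} ≡ 52 mod 191. Verify: 180 × 52 = 9360 ≡ 1 mod 191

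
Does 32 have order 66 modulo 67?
ord_67(32) divides 66. For each prime q|66: 32^{33}≡66, 32^{22}≡29, 32^{6}≡25, none ≡ 1. So 32 has order 66 and is a primitive root mod 67.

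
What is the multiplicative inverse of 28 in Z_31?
Since 31 is prime, by Fermat 28^(-1) ≡ 28^{29} ≡ 10 (mod 31). Verify: 28 × 10 = 280 ≡ 1 (mod 31)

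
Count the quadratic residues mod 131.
The squaring map on Z_131* is 2-to-1, so there are (130)/2 = 65 QRs.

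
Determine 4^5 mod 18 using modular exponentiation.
By repeated squaring (mod 18): 4^{1}≡4, 4^{2}≡16, 4^{4}≡4. Then 4^{5} = 4^{4+1} ≡ 4 × 4 ≡ 16 (mod 18)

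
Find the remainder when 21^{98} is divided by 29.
By Fermat: 21^{28} ≡ 1 mod 29. 98 = 3×28 + 14. So 21^{98} ≡ 21^{14} ≡ 28 mod 29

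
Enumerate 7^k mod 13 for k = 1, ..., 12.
7^1, 7^2, ..., 7^{12} mod 13: [7, 10, 5, 9, 11, 12, 6, 3, 8, 4, 2, 1]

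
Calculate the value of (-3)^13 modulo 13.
Using Fermat: (-3)^{12} ≡ 1 (mod 13). 13 ≡ 1 (mod 12). So (-3)^{13} ≡ (-3)^{1} ≡ 10 (mod 13)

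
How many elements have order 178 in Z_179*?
There are φ(179-1) = φ(178) = 88 primitive roots modulo 179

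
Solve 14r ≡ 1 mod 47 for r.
Since 47 is prime, by Fermat 14^(-1) ≡ 14^{45} ≡ 37 mod 47. Verify: 14 × 37 = 518 ≡ 1 mod 47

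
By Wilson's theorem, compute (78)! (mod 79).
By Wilson's theorem, (78)! ≡ -1 ≡ 78 (mod 79)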